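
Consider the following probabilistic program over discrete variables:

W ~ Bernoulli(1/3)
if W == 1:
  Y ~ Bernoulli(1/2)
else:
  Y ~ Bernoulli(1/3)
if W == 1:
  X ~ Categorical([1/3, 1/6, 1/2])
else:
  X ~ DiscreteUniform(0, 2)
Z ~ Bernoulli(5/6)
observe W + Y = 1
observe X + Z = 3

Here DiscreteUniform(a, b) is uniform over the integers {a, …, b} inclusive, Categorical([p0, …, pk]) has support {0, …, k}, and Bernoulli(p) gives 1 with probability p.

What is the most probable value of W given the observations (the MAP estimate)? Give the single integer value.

argmax_v P(W = v | obs) = 1

Enumerate traces; 2 have nonzero weight after conditioning:
  (W=0, Y=1, X=2, Z=1) weight 5/81
  (W=1, Y=0, X=2, Z=1) weight 5/72
Group by W:
  weight(W=0) = 5/81
  weight(W=1) = 5/72
Total weight = 5/81 + 5/72 = 85/648
P(W=0 | obs) = 5/81 / 85/648 = 8/17
P(W=1 | obs) = 5/72 / 85/648 = 9/17
argmax = 1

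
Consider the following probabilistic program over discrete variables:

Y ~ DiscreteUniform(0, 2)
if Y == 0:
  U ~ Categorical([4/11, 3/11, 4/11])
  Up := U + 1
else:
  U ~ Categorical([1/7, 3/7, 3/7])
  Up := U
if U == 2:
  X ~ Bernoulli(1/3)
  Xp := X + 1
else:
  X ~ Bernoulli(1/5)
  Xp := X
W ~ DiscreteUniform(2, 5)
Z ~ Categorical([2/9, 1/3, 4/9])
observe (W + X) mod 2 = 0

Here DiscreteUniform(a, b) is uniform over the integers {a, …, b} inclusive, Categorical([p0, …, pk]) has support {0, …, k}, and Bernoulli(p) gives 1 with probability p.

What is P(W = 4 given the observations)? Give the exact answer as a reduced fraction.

Enumerate traces; 108 have nonzero weight after conditioning:
  (Y=0, U=0, X=0, W=2, Z=0) weight 8/1485
  (Y=0, U=0, X=0, W=2, Z=1) weight 4/495
  (Y=0, U=0, X=0, W=2, Z=2) weight 16/1485
  (Y=0, U=0, X=0, W=4, Z=0) weight 8/1485
  (Y=0, U=0, X=0, W=4, Z=1) weight 4/495
  (Y=0, U=0, X=0, W=4, Z=2) weight 16/1485
  (Y=0, U=0, X=1, W=3, Z=0) weight 2/1485
  (Y=0, U=0, X=1, W=3, Z=1) weight 1/495
  (Y=0, U=0, X=1, W=5, Z=0) weight 2/1485
  … 99 more
Group by W:
  weight(W=2) = 646/3465
  weight(W=3) = 881/13860
  weight(W=4) = 646/3465
  weight(W=5) = 881/13860
Total weight = 646/3465 + 881/13860 + 646/3465 + 881/13860 = 1/2
P(W=2 | obs) = 646/3465 / 1/2 = 1292/3465
P(W=3 | obs) = 881/13860 / 1/2 = 881/6930
P(W=4 | obs) = 646/3465 / 1/2 = 1292/3465
P(W=5 | obs) = 881/13860 / 1/2 = 881/6930

P(W = 4 | obs) = 1292/3465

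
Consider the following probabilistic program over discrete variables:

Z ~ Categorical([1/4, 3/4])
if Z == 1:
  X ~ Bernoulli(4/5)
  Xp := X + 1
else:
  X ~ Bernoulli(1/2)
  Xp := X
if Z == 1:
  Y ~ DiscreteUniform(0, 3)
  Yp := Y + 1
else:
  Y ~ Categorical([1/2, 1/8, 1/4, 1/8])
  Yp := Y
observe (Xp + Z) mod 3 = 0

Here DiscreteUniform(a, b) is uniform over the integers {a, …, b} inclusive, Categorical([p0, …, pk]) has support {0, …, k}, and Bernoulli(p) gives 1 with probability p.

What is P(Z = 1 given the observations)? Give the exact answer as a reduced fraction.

Enumerate traces; 8 have nonzero weight after conditioning:
  (Z=0, X=0, Y=0) weight 1/16
  (Z=0, X=0, Y=1) weight 1/64
  (Z=0, X=0, Y=2) weight 1/32
  (Z=0, X=0, Y=3) weight 1/64
  (Z=1, X=1, Y=0) weight 3/20
  (Z=1, X=1, Y=1) weight 3/20
  (Z=1, X=1, Y=2) weight 3/20
  (Z=1, X=1, Y=3) weight 3/20
Group by Z:
  weight(Z=0) = 1/8
  weight(Z=1) = 3/5
Total weight = 1/8 + 3/5 = 29/40
P(Z=0 | obs) = 1/8 / 29/40 = 5/29
P(Z=1 | obs) = 3/5 / 29/40 = 24/29

P(Z = 1 | obs) = 24/29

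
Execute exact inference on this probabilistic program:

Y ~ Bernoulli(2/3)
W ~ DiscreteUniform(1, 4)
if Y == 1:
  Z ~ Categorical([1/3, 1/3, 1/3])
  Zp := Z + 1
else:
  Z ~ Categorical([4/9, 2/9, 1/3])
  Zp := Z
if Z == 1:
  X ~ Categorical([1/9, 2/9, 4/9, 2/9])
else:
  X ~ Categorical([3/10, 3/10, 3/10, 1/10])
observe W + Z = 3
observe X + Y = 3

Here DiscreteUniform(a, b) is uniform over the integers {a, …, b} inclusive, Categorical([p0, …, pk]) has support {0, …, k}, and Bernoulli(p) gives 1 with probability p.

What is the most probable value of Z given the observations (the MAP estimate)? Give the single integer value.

argmax_v P(Z = v | obs) = 1

Enumerate traces; 6 have nonzero weight after conditioning:
  (Y=0, W=1, Z=2, X=3) weight 1/360
  (Y=0, W=2, Z=1, X=3) weight 1/243
  (Y=0, W=3, Z=0, X=3) weight 1/270
  (Y=1, W=1, Z=2, X=2) weight 1/60
  (Y=1, W=2, Z=1, X=2) weight 2/81
  (Y=1, W=3, Z=0, X=2) weight 1/60
Group by Z:
  weight(Z=0) = 11/540
  weight(Z=1) = 7/243
  weight(Z=2) = 7/360
Total weight = 11/540 + 7/243 + 7/360 = 667/9720
P(Z=0 | obs) = 11/540 / 667/9720 = 198/667
P(Z=1 | obs) = 7/243 / 667/9720 = 280/667
P(Z=2 | obs) = 7/360 / 667/9720 = 189/667
argmax = 1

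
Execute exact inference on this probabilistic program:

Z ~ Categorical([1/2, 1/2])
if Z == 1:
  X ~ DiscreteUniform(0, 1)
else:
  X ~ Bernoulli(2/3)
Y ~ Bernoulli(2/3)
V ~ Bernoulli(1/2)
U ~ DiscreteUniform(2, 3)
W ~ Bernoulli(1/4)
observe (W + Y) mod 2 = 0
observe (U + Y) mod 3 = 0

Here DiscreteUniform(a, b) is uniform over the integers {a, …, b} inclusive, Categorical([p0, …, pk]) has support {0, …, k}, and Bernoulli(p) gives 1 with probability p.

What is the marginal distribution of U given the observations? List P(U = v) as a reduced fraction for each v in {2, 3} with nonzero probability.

P(U=2) = 2/5, P(U=3) = 3/5

Enumerate traces; 16 have nonzero weight after conditioning:
  (Z=0, X=0, Y=0, V=0, U=3, W=0) weight 1/96
  (Z=0, X=0, Y=0, V=1, U=3, W=0) weight 1/96
  (Z=0, X=0, Y=1, V=0, U=2, W=1) weight 1/144
  (Z=0, X=0, Y=1, V=1, U=2, W=1) weight 1/144
  (Z=0, X=1, Y=0, V=0, U=3, W=0) weight 1/48
  (Z=0, X=1, Y=0, V=1, U=3, W=0) weight 1/48
  (Z=0, X=1, Y=1, V=0, U=2, W=1) weight 1/72
  (Z=0, X=1, Y=1, V=1, U=2, W=1) weight 1/72
  … 8 more
Group by U:
  weight(U=2) = 1/12
  weight(U=3) = 1/8
Total weight = 1/12 + 1/8 = 5/24
P(U=2 | obs) = 1/12 / 5/24 = 2/5
P(U=3 | obs) = 1/8 / 5/24 = 3/5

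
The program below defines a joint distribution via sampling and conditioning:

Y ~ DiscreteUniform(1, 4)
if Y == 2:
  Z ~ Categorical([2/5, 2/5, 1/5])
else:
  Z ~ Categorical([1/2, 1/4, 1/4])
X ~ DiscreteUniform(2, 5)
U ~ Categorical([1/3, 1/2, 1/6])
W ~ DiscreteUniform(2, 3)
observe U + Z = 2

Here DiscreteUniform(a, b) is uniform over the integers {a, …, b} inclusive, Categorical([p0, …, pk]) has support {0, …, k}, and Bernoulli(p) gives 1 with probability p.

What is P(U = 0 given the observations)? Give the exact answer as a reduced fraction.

Enumerate traces; 96 have nonzero weight after conditioning:
  (Y=1, Z=0, X=2, U=2, W=2) weight 1/384
  (Y=1, Z=0, X=2, U=2, W=3) weight 1/384
  (Y=1, Z=0, X=3, U=2, W=2) weight 1/384
  (Y=1, Z=0, X=3, U=2, W=3) weight 1/384
  (Y=1, Z=0, X=4, U=2, W=2) weight 1/384
  (Y=1, Z=0, X=4, U=2, W=3) weight 1/384
  (Y=1, Z=0, X=5, U=2, W=2) weight 1/384
  (Y=1, Z=0, X=5, U=2, W=3) weight 1/384
  (Y=1, Z=1, X=2, U=1, W=2) weight 1/256
  (Y=1, Z=2, X=2, U=0, W=2) weight 1/384
  … 86 more
Group by U:
  weight(U=0) = 19/240
  weight(U=1) = 23/160
  weight(U=2) = 19/240
Total weight = 19/240 + 23/160 + 19/240 = 29/96
P(U=0 | obs) = 19/240 / 29/96 = 38/145
P(U=1 | obs) = 23/160 / 29/96 = 69/145
P(U=2 | obs) = 19/240 / 29/96 = 38/145

P(U = 0 | obs) = 38/145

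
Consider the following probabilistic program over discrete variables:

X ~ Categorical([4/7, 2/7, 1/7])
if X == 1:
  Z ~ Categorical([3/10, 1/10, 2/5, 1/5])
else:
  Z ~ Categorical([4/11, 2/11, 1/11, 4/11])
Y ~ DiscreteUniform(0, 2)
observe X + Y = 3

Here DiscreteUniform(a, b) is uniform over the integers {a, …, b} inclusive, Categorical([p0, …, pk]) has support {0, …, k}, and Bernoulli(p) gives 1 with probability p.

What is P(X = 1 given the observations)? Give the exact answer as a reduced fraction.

Enumerate traces; 8 have nonzero weight after conditioning:
  (X=1, Z=0, Y=2) weight 1/35
  (X=1, Z=1, Y=2) weight 1/105
  (X=1, Z=2, Y=2) weight 4/105
  (X=1, Z=3, Y=2) weight 2/105
  (X=2, Z=0, Y=1) weight 4/231
  (X=2, Z=1, Y=1) weight 2/231
  (X=2, Z=2, Y=1) weight 1/231
  (X=2, Z=3, Y=1) weight 4/231
Group by X:
  weight(X=1) = 2/21
  weight(X=2) = 1/21
Total weight = 2/21 + 1/21 = 1/7
P(X=1 | obs) = 2/21 / 1/7 = 2/3
P(X=2 | obs) = 1/21 / 1/7 = 1/3

P(X = 1 | obs) = 2/3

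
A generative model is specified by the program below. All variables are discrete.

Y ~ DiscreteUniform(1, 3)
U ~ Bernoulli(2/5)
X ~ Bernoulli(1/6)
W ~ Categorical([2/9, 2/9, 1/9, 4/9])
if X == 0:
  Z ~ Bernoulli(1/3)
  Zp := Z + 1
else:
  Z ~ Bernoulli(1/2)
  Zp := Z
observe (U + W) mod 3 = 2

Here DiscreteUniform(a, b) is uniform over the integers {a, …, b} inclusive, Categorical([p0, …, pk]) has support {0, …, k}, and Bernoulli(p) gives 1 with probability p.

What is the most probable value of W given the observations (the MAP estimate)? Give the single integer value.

argmax_v P(W = v | obs) = 1

Enumerate traces; 24 have nonzero weight after conditioning:
  (Y=1, U=0, X=0, W=2, Z=0) weight 1/81
  (Y=1, U=0, X=0, W=2, Z=1) weight 1/162
  (Y=1, U=0, X=1, W=2, Z=0) weight 1/540
  (Y=1, U=0, X=1, W=2, Z=1) weight 1/540
  (Y=1, U=1, X=0, W=1, Z=0) weight 4/243
  (Y=1, U=1, X=0, W=1, Z=1) weight 2/243
  (Y=1, U=1, X=1, W=1, Z=0) weight 1/405
  (Y=1, U=1, X=1, W=1, Z=1) weight 1/405
  … 16 more
Group by W:
  weight(W=1) = 4/45
  weight(W=2) = 1/15
Total weight = 4/45 + 1/15 = 7/45
P(W=1 | obs) = 4/45 / 7/45 = 4/7
P(W=2 | obs) = 1/15 / 7/45 = 3/7
argmax = 1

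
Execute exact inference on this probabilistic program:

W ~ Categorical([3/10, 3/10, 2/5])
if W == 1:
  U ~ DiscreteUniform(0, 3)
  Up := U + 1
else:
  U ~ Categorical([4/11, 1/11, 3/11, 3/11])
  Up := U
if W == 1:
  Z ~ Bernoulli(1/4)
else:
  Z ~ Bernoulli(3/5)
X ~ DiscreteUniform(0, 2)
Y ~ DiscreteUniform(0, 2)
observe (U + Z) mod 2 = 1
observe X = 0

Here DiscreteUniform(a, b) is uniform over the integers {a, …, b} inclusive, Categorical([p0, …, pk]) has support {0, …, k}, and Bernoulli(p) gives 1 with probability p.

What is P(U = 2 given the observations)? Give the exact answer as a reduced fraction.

Enumerate traces; 36 have nonzero weight after conditioning:
  (W=0, U=0, Z=1, X=0, Y=0) weight 2/275
  (W=0, U=0, Z=1, X=0, Y=1) weight 2/275
  (W=0, U=0, Z=1, X=0, Y=2) weight 2/275
  (W=0, U=1, Z=0, X=0, Y=0) weight 1/825
  (W=0, U=1, Z=0, X=0, Y=1) weight 1/825
  (W=0, U=1, Z=0, X=0, Y=2) weight 1/825
  (W=0, U=2, Z=1, X=0, Y=0) weight 3/550
  (W=0, U=2, Z=1, X=0, Y=1) weight 3/550
  (W=0, U=3, Z=0, X=0, Y=0) weight 1/275
  … 27 more
Group by U:
  weight(U=0) = 503/8800
  weight(U=1) = 719/26400
  weight(U=2) = 391/8800
  weight(U=3) = 389/8800
Total weight = 503/8800 + 719/26400 + 391/8800 + 389/8800 = 571/3300
P(U=0 | obs) = 503/8800 / 571/3300 = 1509/4568
P(U=1 | obs) = 719/26400 / 571/3300 = 719/4568
P(U=2 | obs) = 391/8800 / 571/3300 = 1173/4568
P(U=3 | obs) = 389/8800 / 571/3300 = 1167/4568

P(U = 2 | obs) = 1173/4568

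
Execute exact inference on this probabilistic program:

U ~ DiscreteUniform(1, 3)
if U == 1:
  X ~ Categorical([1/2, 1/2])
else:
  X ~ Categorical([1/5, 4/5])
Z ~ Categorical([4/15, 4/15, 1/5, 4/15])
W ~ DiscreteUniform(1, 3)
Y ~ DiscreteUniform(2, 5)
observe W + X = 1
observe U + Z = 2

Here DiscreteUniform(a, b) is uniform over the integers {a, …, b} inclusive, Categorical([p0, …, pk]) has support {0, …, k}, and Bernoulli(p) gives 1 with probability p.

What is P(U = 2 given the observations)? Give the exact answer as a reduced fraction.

P(U = 2 | obs) = 2/7

Enumerate traces; 8 have nonzero weight after conditioning:
  (U=1, X=0, Z=1, W=1, Y=2) weight 1/270
  (U=1, X=0, Z=1, W=1, Y=3) weight 1/270
  (U=1, X=0, Z=1, W=1, Y=4) weight 1/270
  (U=1, X=0, Z=1, W=1, Y=5) weight 1/270
  (U=2, X=0, Z=0, W=1, Y=2) weight 1/675
  (U=2, X=0, Z=0, W=1, Y=3) weight 1/675
  (U=2, X=0, Z=0, W=1, Y=4) weight 1/675
  (U=2, X=0, Z=0, W=1, Y=5) weight 1/675
Group by U:
  weight(U=1) = 2/135
  weight(U=2) = 4/675
Total weight = 2/135 + 4/675 = 14/675
P(U=1 | obs) = 2/135 / 14/675 = 5/7
P(U=2 | obs) = 4/675 / 14/675 = 2/7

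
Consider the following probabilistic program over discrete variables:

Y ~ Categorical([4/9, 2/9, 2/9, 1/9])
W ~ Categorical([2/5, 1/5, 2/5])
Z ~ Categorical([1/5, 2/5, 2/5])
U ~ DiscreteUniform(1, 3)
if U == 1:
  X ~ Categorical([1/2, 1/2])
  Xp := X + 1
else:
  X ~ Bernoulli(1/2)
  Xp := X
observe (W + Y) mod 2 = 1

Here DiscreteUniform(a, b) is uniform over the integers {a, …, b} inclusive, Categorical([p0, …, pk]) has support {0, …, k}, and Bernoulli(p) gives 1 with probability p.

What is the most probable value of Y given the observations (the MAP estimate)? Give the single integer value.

argmax_v P(Y = v | obs) = 1

Enumerate traces; 108 have nonzero weight after conditioning:
  (Y=0, W=1, Z=0, U=1, X=0) weight 2/675
  (Y=0, W=1, Z=0, U=1, X=1) weight 2/675
  (Y=0, W=1, Z=0, U=2, X=0) weight 2/675
  (Y=0, W=1, Z=0, U=2, X=1) weight 2/675
  (Y=0, W=1, Z=0, U=3, X=0) weight 2/675
  (Y=0, W=1, Z=0, U=3, X=1) weight 2/675
  (Y=0, W=1, Z=1, U=1, X=0) weight 4/675
  (Y=0, W=1, Z=1, U=1, X=1) weight 4/675
  (Y=1, W=0, Z=0, U=1, X=0) weight 2/675
  (Y=2, W=1, Z=0, U=1, X=0) weight 1/675
  … 98 more
Group by Y:
  weight(Y=0) = 4/45
  weight(Y=1) = 8/45
  weight(Y=2) = 2/45
  weight(Y=3) = 4/45
Total weight = 4/45 + 8/45 + 2/45 + 4/45 = 2/5
P(Y=0 | obs) = 4/45 / 2/5 = 2/9
P(Y=1 | obs) = 8/45 / 2/5 = 4/9
P(Y=2 | obs) = 2/45 / 2/5 = 1/9
P(Y=3 | obs) = 4/45 / 2/5 = 2/9
argmax = 1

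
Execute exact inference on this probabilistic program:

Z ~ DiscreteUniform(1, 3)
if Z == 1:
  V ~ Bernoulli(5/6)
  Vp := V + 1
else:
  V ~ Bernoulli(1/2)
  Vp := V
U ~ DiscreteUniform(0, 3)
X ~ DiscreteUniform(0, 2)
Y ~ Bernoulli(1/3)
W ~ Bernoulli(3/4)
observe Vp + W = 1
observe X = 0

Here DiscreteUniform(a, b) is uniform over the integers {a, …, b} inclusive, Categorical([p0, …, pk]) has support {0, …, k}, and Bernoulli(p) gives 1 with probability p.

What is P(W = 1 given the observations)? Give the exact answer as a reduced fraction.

P(W = 1 | obs) = 18/25

Enumerate traces; 40 have nonzero weight after conditioning:
  (Z=1, V=0, U=0, X=0, Y=0, W=0) weight 1/1296
  (Z=1, V=0, U=0, X=0, Y=1, W=0) weight 1/2592
  (Z=1, V=0, U=1, X=0, Y=0, W=0) weight 1/1296
  (Z=1, V=0, U=1, X=0, Y=1, W=0) weight 1/2592
  (Z=1, V=0, U=2, X=0, Y=0, W=0) weight 1/1296
  (Z=1, V=0, U=2, X=0, Y=1, W=0) weight 1/2592
  (Z=1, V=0, U=3, X=0, Y=0, W=0) weight 1/1296
  (Z=1, V=0, U=3, X=0, Y=1, W=0) weight 1/2592
  (Z=2, V=0, U=0, X=0, Y=0, W=1) weight 1/144
  … 31 more
Group by W:
  weight(W=0) = 7/216
  weight(W=1) = 1/12
Total weight = 7/216 + 1/12 = 25/216
P(W=0 | obs) = 7/216 / 25/216 = 7/25
P(W=1 | obs) = 1/12 / 25/216 = 18/25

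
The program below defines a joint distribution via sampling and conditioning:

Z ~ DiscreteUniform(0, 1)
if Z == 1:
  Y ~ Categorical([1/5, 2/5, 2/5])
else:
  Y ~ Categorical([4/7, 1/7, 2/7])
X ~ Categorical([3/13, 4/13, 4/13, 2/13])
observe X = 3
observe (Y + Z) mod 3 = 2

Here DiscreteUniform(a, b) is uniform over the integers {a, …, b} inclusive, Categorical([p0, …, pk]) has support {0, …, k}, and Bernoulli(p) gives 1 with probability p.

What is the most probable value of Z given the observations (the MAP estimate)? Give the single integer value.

Enumerate traces; 2 have nonzero weight after conditioning:
  (Z=0, Y=2, X=3) weight 2/91
  (Z=1, Y=1, X=3) weight 2/65
Group by Z:
  weight(Z=0) = 2/91
  weight(Z=1) = 2/65
Total weight = 2/91 + 2/65 = 24/455
P(Z=0 | obs) = 2/91 / 24/455 = 5/12
P(Z=1 | obs) = 2/65 / 24/455 = 7/12
argmax = 1

argmax_v P(Z = v | obs) = 1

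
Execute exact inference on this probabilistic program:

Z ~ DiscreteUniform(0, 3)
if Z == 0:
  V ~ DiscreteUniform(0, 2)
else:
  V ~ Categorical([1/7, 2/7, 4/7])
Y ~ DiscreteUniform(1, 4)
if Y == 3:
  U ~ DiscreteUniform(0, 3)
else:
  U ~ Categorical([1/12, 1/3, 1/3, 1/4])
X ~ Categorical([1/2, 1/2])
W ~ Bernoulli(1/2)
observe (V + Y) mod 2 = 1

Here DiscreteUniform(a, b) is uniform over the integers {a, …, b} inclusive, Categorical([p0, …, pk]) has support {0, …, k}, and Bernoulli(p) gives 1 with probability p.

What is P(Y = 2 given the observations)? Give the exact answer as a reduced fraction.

Enumerate traces; 384 have nonzero weight after conditioning:
  (Z=0, V=0, Y=1, U=0, X=0, W=0) weight 1/2304
  (Z=0, V=0, Y=1, U=0, X=0, W=1) weight 1/2304
  (Z=0, V=0, Y=1, U=0, X=1, W=0) weight 1/2304
  (Z=0, V=0, Y=1, U=0, X=1, W=1) weight 1/2304
  (Z=0, V=0, Y=1, U=1, X=0, W=0) weight 1/576
  (Z=0, V=0, Y=1, U=1, X=0, W=1) weight 1/576
  (Z=0, V=0, Y=1, U=1, X=1, W=0) weight 1/576
  (Z=0, V=0, Y=1, U=1, X=1, W=1) weight 1/576
  (Z=0, V=0, Y=3, U=0, X=0, W=0) weight 1/768
  (Z=0, V=1, Y=2, U=0, X=0, W=0) weight 1/2304
  … 374 more
Group by Y:
  weight(Y=1) = 59/336
  weight(Y=2) = 25/336
  weight(Y=3) = 59/336
  weight(Y=4) = 25/336
Total weight = 59/336 + 25/336 + 59/336 + 25/336 = 1/2
P(Y=1 | obs) = 59/336 / 1/2 = 59/168
P(Y=2 | obs) = 25/336 / 1/2 = 25/168
P(Y=3 | obs) = 59/336 / 1/2 = 59/168
P(Y=4 | obs) = 25/336 / 1/2 = 25/168

P(Y = 2 | obs) = 25/168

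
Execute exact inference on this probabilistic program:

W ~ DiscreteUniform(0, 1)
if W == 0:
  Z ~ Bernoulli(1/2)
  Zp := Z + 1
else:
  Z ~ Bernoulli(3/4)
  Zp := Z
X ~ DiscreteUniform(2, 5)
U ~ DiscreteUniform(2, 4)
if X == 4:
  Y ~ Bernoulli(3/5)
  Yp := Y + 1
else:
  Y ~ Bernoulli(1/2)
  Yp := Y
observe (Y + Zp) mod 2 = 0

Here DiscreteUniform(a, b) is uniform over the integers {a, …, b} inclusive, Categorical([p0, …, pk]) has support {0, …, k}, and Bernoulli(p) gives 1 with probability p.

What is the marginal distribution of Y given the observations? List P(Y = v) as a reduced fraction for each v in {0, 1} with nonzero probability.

P(Y=0) = 19/54, P(Y=1) = 35/54

Enumerate traces; 48 have nonzero weight after conditioning:
  (W=0, Z=0, X=2, U=2, Y=1) weight 1/96
  (W=0, Z=0, X=2, U=3, Y=1) weight 1/96
  (W=0, Z=0, X=2, U=4, Y=1) weight 1/96
  (W=0, Z=0, X=3, U=2, Y=1) weight 1/96
  (W=0, Z=0, X=3, U=3, Y=1) weight 1/96
  (W=0, Z=0, X=3, U=4, Y=1) weight 1/96
  (W=0, Z=0, X=4, U=2, Y=1) weight 1/80
  (W=0, Z=0, X=4, U=3, Y=1) weight 1/80
  (W=0, Z=1, X=2, U=2, Y=0) weight 1/96
  … 39 more
Group by Y:
  weight(Y=0) = 57/320
  weight(Y=1) = 21/64
Total weight = 57/320 + 21/64 = 81/160
P(Y=0 | obs) = 57/320 / 81/160 = 19/54
P(Y=1 | obs) = 21/64 / 81/160 = 35/54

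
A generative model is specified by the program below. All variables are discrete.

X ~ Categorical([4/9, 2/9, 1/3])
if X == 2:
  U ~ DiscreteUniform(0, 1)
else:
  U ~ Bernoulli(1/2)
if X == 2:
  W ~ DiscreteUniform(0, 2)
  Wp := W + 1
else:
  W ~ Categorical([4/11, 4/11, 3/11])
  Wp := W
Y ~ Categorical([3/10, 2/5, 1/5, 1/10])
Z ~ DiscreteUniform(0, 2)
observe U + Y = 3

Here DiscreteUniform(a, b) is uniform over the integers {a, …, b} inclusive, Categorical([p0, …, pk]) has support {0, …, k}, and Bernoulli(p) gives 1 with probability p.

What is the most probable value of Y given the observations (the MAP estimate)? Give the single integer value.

argmax_v P(Y = v | obs) = 2

Enumerate traces; 54 have nonzero weight after conditioning:
  (X=0, U=0, W=0, Y=3, Z=0) weight 4/1485
  (X=0, U=0, W=0, Y=3, Z=1) weight 4/1485
  (X=0, U=0, W=0, Y=3, Z=2) weight 4/1485
  (X=0, U=0, W=1, Y=3, Z=0) weight 4/1485
  (X=0, U=0, W=1, Y=3, Z=1) weight 4/1485
  (X=0, U=0, W=1, Y=3, Z=2) weight 4/1485
  (X=0, U=0, W=2, Y=3, Z=0) weight 1/495
  (X=0, U=0, W=2, Y=3, Z=1) weight 1/495
  (X=0, U=1, W=0, Y=2, Z=0) weight 8/1485
  … 45 more
Group by Y:
  weight(Y=2) = 1/10
  weight(Y=3) = 1/20
Total weight = 1/10 + 1/20 = 3/20
P(Y=2 | obs) = 1/10 / 3/20 = 2/3
P(Y=3 | obs) = 1/20 / 3/20 = 1/3
argmax = 2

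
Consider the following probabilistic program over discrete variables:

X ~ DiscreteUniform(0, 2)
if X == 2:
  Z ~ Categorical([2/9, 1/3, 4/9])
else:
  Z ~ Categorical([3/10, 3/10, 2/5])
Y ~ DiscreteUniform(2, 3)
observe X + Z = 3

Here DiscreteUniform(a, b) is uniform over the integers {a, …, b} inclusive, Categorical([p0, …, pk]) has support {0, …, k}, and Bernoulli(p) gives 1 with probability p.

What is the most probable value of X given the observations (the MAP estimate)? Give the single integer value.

Enumerate traces; 4 have nonzero weight after conditioning:
  (X=1, Z=2, Y=2) weight 1/15
  (X=1, Z=2, Y=3) weight 1/15
  (X=2, Z=1, Y=2) weight 1/18
  (X=2, Z=1, Y=3) weight 1/18
Group by X:
  weight(X=1) = 2/15
  weight(X=2) = 1/9
Total weight = 2/15 + 1/9 = 11/45
P(X=1 | obs) = 2/15 / 11/45 = 6/11
P(X=2 | obs) = 1/9 / 11/45 = 5/11
argmax = 1

argmax_v P(X = v | obs) = 1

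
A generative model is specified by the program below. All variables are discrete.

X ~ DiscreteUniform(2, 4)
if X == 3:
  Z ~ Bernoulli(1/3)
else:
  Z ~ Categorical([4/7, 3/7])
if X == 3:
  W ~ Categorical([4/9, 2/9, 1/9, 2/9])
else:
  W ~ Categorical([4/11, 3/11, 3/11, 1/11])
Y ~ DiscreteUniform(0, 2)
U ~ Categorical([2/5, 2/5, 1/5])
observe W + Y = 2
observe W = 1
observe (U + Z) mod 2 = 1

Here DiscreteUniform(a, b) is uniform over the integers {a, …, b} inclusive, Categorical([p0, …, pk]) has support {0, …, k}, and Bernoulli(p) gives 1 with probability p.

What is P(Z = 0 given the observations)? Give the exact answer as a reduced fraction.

Enumerate traces; 9 have nonzero weight after conditioning:
  (X=2, Z=0, W=1, Y=1, U=1) weight 8/1155
  (X=2, Z=1, W=1, Y=1, U=0) weight 2/385
  (X=2, Z=1, W=1, Y=1, U=2) weight 1/385
  (X=3, Z=0, W=1, Y=1, U=1) weight 8/1215
  (X=3, Z=1, W=1, Y=1, U=0) weight 4/1215
  (X=3, Z=1, W=1, Y=1, U=2) weight 2/1215
  (X=4, Z=0, W=1, Y=1, U=1) weight 8/1155
  (X=4, Z=1, W=1, Y=1, U=0) weight 2/385
  … 1 more
Group by Z:
  weight(Z=0) = 1912/93555
  weight(Z=1) = 128/6237
Total weight = 1912/93555 + 128/6237 = 3832/93555
P(Z=0 | obs) = 1912/93555 / 3832/93555 = 239/479
P(Z=1 | obs) = 128/6237 / 3832/93555 = 240/479

P(Z = 0 | obs) = 239/479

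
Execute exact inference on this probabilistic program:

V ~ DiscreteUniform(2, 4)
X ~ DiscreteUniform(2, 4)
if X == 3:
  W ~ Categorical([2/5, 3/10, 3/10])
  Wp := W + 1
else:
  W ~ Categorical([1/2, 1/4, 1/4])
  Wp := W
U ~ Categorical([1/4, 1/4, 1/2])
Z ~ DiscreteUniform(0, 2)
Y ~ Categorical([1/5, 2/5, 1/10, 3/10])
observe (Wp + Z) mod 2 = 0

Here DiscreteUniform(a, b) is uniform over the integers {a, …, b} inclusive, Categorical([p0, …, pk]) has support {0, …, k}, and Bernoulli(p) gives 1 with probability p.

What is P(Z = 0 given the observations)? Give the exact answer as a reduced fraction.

P(Z = 0 | obs) = 3/8

Enumerate traces; 504 have nonzero weight after conditioning:
  (V=2, X=2, W=0, U=0, Z=0, Y=0) weight 1/1080
  (V=2, X=2, W=0, U=0, Z=0, Y=1) weight 1/540
  (V=2, X=2, W=0, U=0, Z=0, Y=2) weight 1/2160
  (V=2, X=2, W=0, U=0, Z=0, Y=3) weight 1/720
  (V=2, X=2, W=0, U=0, Z=2, Y=0) weight 1/1080
  (V=2, X=2, W=0, U=0, Z=2, Y=1) weight 1/540
  (V=2, X=2, W=0, U=0, Z=2, Y=2) weight 1/2160
  (V=2, X=2, W=0, U=0, Z=2, Y=3) weight 1/720
  (V=2, X=2, W=1, U=0, Z=1, Y=0) weight 1/2160
  … 495 more
Group by Z:
  weight(Z=0) = 1/5
  weight(Z=1) = 2/15
  weight(Z=2) = 1/5
Total weight = 1/5 + 2/15 + 1/5 = 8/15
P(Z=0 | obs) = 1/5 / 8/15 = 3/8
P(Z=1 | obs) = 2/15 / 8/15 = 1/4
P(Z=2 | obs) = 1/5 / 8/15 = 3/8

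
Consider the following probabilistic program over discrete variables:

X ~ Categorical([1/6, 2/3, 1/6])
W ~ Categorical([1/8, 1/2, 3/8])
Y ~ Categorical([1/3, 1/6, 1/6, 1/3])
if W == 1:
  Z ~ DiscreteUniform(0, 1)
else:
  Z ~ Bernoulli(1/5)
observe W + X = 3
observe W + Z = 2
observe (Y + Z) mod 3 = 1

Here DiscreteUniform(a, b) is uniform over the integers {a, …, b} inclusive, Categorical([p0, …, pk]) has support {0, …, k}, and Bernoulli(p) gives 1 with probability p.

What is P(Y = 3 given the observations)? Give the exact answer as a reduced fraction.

Enumerate traces; 3 have nonzero weight after conditioning:
  (X=1, W=2, Y=1, Z=0) weight 1/30
  (X=2, W=1, Y=0, Z=1) weight 1/72
  (X=2, W=1, Y=3, Z=1) weight 1/72
Group by Y:
  weight(Y=0) = 1/72
  weight(Y=1) = 1/30
  weight(Y=3) = 1/72
Total weight = 1/72 + 1/30 + 1/72 = 11/180
P(Y=0 | obs) = 1/72 / 11/180 = 5/22
P(Y=1 | obs) = 1/30 / 11/180 = 6/11
P(Y=3 | obs) = 1/72 / 11/180 = 5/22

P(Y = 3 | obs) = 5/22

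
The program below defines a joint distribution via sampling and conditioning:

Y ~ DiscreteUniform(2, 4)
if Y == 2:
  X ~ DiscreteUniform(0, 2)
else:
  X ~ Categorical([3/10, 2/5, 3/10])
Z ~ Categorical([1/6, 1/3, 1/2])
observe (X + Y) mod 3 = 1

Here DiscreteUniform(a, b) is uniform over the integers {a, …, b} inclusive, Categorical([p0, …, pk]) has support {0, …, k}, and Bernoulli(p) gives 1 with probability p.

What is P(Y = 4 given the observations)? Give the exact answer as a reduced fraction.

Enumerate traces; 9 have nonzero weight after conditioning:
  (Y=2, X=2, Z=0) weight 1/54
  (Y=2, X=2, Z=1) weight 1/27
  (Y=2, X=2, Z=2) weight 1/18
  (Y=3, X=1, Z=0) weight 1/45
  (Y=3, X=1, Z=1) weight 2/45
  (Y=3, X=1, Z=2) weight 1/15
  (Y=4, X=0, Z=0) weight 1/60
  (Y=4, X=0, Z=1) weight 1/30
  … 1 more
Group by Y:
  weight(Y=2) = 1/9
  weight(Y=3) = 2/15
  weight(Y=4) = 1/10
Total weight = 1/9 + 2/15 + 1/10 = 31/90
P(Y=2 | obs) = 1/9 / 31/90 = 10/31
P(Y=3 | obs) = 2/15 / 31/90 = 12/31
P(Y=4 | obs) = 1/10 / 31/90 = 9/31

P(Y = 4 | obs) = 9/31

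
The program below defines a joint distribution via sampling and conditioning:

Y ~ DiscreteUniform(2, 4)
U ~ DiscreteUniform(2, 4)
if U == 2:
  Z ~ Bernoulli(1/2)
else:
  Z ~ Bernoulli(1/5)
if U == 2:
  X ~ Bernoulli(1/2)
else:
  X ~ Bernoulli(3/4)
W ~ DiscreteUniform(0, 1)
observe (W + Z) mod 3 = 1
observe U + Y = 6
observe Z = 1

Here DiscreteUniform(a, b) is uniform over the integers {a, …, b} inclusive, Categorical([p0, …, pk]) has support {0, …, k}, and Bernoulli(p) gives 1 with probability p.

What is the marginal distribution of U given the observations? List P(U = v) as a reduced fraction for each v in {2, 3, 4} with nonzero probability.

P(U=2) = 5/9, P(U=3) = 2/9, P(U=4) = 2/9

Enumerate traces; 6 have nonzero weight after conditioning:
  (Y=2, U=4, Z=1, X=0, W=0) weight 1/360
  (Y=2, U=4, Z=1, X=1, W=0) weight 1/120
  (Y=3, U=3, Z=1, X=0, W=0) weight 1/360
  (Y=3, U=3, Z=1, X=1, W=0) weight 1/120
  (Y=4, U=2, Z=1, X=0, W=0) weight 1/72
  (Y=4, U=2, Z=1, X=1, W=0) weight 1/72
Group by U:
  weight(U=2) = 1/36
  weight(U=3) = 1/90
  weight(U=4) = 1/90
Total weight = 1/36 + 1/90 + 1/90 = 1/20
P(U=2 | obs) = 1/36 / 1/20 = 5/9
P(U=3 | obs) = 1/90 / 1/20 = 2/9
P(U=4 | obs) = 1/90 / 1/20 = 2/9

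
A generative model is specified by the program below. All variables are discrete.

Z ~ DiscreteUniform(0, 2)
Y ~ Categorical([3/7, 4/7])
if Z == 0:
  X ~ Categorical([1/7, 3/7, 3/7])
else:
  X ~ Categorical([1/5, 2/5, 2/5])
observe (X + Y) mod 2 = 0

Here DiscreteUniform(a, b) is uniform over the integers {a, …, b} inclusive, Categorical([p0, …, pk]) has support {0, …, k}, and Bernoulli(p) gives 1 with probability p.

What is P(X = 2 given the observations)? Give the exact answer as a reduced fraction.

P(X = 2 | obs) = 129/358

Enumerate traces; 9 have nonzero weight after conditioning:
  (Z=0, Y=0, X=0) weight 1/49
  (Z=0, Y=0, X=2) weight 3/49
  (Z=0, Y=1, X=1) weight 4/49
  (Z=1, Y=0, X=0) weight 1/35
  (Z=1, Y=0, X=2) weight 2/35
  (Z=1, Y=1, X=1) weight 8/105
  (Z=2, Y=0, X=0) weight 1/35
  (Z=2, Y=0, X=2) weight 2/35
  … 1 more
Group by X:
  weight(X=0) = 19/245
  weight(X=1) = 172/735
  weight(X=2) = 43/245
Total weight = 19/245 + 172/735 + 43/245 = 358/735
P(X=0 | obs) = 19/245 / 358/735 = 57/358
P(X=1 | obs) = 172/735 / 358/735 = 86/179
P(X=2 | obs) = 43/245 / 358/735 = 129/358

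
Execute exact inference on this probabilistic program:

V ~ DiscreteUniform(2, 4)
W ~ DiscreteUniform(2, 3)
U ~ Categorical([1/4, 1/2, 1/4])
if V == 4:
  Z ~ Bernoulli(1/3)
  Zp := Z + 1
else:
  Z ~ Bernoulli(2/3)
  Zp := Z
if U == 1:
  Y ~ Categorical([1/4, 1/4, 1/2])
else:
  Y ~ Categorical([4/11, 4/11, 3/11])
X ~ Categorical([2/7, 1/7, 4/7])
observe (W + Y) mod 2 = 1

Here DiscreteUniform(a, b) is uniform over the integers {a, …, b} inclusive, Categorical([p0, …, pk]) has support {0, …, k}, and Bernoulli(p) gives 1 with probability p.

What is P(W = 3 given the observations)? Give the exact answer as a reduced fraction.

P(W = 3 | obs) = 61/88

Enumerate traces; 162 have nonzero weight after conditioning:
  (V=2, W=2, U=0, Z=0, Y=1, X=0) weight 1/693
  (V=2, W=2, U=0, Z=0, Y=1, X=1) weight 1/1386
  (V=2, W=2, U=0, Z=0, Y=1, X=2) weight 2/693
  (V=2, W=2, U=0, Z=1, Y=1, X=0) weight 2/693
  (V=2, W=2, U=0, Z=1, Y=1, X=1) weight 1/693
  (V=2, W=2, U=0, Z=1, Y=1, X=2) weight 4/693
  (V=2, W=2, U=1, Z=0, Y=1, X=0) weight 1/504
  (V=2, W=2, U=1, Z=0, Y=1, X=1) weight 1/1008
  (V=2, W=3, U=0, Z=0, Y=0, X=0) weight 1/693
  … 153 more
Group by W:
  weight(W=2) = 27/176
  weight(W=3) = 61/176
Total weight = 27/176 + 61/176 = 1/2
P(W=2 | obs) = 27/176 / 1/2 = 27/88
P(W=3 | obs) = 61/176 / 1/2 = 61/88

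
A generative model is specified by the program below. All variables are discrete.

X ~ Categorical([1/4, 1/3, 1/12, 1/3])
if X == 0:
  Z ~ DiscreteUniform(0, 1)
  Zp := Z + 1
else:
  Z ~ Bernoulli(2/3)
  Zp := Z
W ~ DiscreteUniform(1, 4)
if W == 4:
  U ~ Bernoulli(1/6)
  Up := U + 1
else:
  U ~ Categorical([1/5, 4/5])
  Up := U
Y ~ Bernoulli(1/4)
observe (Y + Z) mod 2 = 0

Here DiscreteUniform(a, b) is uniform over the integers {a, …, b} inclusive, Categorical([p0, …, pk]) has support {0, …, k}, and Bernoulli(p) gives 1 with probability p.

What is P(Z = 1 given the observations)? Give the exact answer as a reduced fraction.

Enumerate traces; 64 have nonzero weight after conditioning:
  (X=0, Z=0, W=1, U=0, Y=0) weight 3/640
  (X=0, Z=0, W=1, U=1, Y=0) weight 3/160
  (X=0, Z=0, W=2, U=0, Y=0) weight 3/640
  (X=0, Z=0, W=2, U=1, Y=0) weight 3/160
  (X=0, Z=0, W=3, U=0, Y=0) weight 3/640
  (X=0, Z=0, W=3, U=1, Y=0) weight 3/160
  (X=0, Z=0, W=4, U=0, Y=0) weight 5/256
  (X=0, Z=0, W=4, U=1, Y=0) weight 1/256
  (X=0, Z=1, W=1, U=0, Y=1) weight 1/640
  … 55 more
Group by Z:
  weight(Z=0) = 9/32
  weight(Z=1) = 5/32
Total weight = 9/32 + 5/32 = 7/16
P(Z=0 | obs) = 9/32 / 7/16 = 9/14
P(Z=1 | obs) = 5/32 / 7/16 = 5/14

P(Z = 1 | obs) = 5/14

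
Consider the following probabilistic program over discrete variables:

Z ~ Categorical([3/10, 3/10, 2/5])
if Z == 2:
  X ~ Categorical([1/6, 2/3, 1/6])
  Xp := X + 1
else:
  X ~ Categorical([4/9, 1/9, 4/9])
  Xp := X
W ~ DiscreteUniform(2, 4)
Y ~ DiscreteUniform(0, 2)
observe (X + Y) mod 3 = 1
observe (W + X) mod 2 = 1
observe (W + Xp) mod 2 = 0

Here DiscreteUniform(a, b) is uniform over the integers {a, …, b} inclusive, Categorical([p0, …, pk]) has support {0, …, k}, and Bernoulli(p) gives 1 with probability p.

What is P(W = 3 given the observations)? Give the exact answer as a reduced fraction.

Enumerate traces; 4 have nonzero weight after conditioning:
  (Z=2, X=0, W=3, Y=1) weight 1/135
  (Z=2, X=1, W=2, Y=0) weight 4/135
  (Z=2, X=1, W=4, Y=0) weight 4/135
  (Z=2, X=2, W=3, Y=2) weight 1/135
Group by W:
  weight(W=2) = 4/135
  weight(W=3) = 2/135
  weight(W=4) = 4/135
Total weight = 4/135 + 2/135 + 4/135 = 2/27
P(W=2 | obs) = 4/135 / 2/27 = 2/5
P(W=3 | obs) = 2/135 / 2/27 = 1/5
P(W=4 | obs) = 4/135 / 2/27 = 2/5

P(W = 3 | obs) = 1/5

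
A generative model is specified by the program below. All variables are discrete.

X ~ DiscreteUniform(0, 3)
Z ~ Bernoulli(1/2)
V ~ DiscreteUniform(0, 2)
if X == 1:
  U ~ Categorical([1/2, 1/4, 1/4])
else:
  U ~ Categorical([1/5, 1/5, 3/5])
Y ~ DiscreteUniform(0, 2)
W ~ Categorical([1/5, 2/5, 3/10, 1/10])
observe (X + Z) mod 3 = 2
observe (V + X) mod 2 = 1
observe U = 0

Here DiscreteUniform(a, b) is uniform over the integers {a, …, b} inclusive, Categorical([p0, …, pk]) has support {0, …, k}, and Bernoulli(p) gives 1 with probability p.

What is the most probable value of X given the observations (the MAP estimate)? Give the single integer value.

argmax_v P(X = v | obs) = 1

Enumerate traces; 36 have nonzero weight after conditioning:
  (X=1, Z=1, V=0, U=0, Y=0, W=0) weight 1/720
  (X=1, Z=1, V=0, U=0, Y=0, W=1) weight 1/360
  (X=1, Z=1, V=0, U=0, Y=0, W=2) weight 1/480
  (X=1, Z=1, V=0, U=0, Y=0, W=3) weight 1/1440
  (X=1, Z=1, V=0, U=0, Y=1, W=0) weight 1/720
  (X=1, Z=1, V=0, U=0, Y=1, W=1) weight 1/360
  (X=1, Z=1, V=0, U=0, Y=1, W=2) weight 1/480
  (X=1, Z=1, V=0, U=0, Y=1, W=3) weight 1/1440
  (X=2, Z=0, V=1, U=0, Y=0, W=0) weight 1/1800
  … 27 more
Group by X:
  weight(X=1) = 1/24
  weight(X=2) = 1/120
Total weight = 1/24 + 1/120 = 1/20
P(X=1 | obs) = 1/24 / 1/20 = 5/6
P(X=2 | obs) = 1/120 / 1/20 = 1/6
argmax = 1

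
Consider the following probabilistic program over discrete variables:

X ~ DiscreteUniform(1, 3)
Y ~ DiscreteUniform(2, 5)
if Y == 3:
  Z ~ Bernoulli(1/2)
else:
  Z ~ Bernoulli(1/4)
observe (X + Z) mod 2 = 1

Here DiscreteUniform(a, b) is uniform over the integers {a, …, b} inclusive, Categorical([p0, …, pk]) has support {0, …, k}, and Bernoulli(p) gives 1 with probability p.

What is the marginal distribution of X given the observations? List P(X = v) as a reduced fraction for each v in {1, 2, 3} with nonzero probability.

Enumerate traces; 12 have nonzero weight after conditioning:
  (X=1, Y=2, Z=0) weight 1/16
  (X=1, Y=3, Z=0) weight 1/24
  (X=1, Y=4, Z=0) weight 1/16
  (X=1, Y=5, Z=0) weight 1/16
  (X=2, Y=2, Z=1) weight 1/48
  (X=2, Y=3, Z=1) weight 1/24
  (X=2, Y=4, Z=1) weight 1/48
  (X=2, Y=5, Z=1) weight 1/48
  (X=3, Y=2, Z=0) weight 1/16
  … 3 more
Group by X:
  weight(X=1) = 11/48
  weight(X=2) = 5/48
  weight(X=3) = 11/48
Total weight = 11/48 + 5/48 + 11/48 = 9/16
P(X=1 | obs) = 11/48 / 9/16 = 11/27
P(X=2 | obs) = 5/48 / 9/16 = 5/27
P(X=3 | obs) = 11/48 / 9/16 = 11/27

P(X=1) = 11/27, P(X=2) = 5/27, P(X=3) = 11/27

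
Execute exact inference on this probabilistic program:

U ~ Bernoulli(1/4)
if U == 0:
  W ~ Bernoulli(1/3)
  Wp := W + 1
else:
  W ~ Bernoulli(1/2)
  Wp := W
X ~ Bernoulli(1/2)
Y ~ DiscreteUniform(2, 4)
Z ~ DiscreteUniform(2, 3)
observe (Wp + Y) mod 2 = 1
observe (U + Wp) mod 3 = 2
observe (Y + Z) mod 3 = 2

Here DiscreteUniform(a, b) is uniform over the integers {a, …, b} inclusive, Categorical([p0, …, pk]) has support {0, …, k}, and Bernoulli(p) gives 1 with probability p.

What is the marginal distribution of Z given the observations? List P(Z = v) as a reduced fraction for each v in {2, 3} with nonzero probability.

P(Z=2) = 2/3, P(Z=3) = 1/3

Enumerate traces; 4 have nonzero weight after conditioning:
  (U=0, W=1, X=0, Y=3, Z=2) weight 1/48
  (U=0, W=1, X=1, Y=3, Z=2) weight 1/48
  (U=1, W=1, X=0, Y=2, Z=3) weight 1/96
  (U=1, W=1, X=1, Y=2, Z=3) weight 1/96
Group by Z:
  weight(Z=2) = 1/24
  weight(Z=3) = 1/48
Total weight = 1/24 + 1/48 = 1/16
P(Z=2 | obs) = 1/24 / 1/16 = 2/3
P(Z=3 | obs) = 1/48 / 1/16 = 1/3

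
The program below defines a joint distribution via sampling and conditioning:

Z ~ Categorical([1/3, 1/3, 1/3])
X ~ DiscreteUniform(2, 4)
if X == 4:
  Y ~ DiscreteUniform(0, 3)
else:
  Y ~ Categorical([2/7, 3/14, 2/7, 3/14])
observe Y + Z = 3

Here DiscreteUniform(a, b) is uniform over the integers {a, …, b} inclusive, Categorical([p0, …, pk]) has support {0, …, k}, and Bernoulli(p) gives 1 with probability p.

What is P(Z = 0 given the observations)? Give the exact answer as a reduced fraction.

Enumerate traces; 9 have nonzero weight after conditioning:
  (Z=0, X=2, Y=3) weight 1/42
  (Z=0, X=3, Y=3) weight 1/42
  (Z=0, X=4, Y=3) weight 1/36
  (Z=1, X=2, Y=2) weight 2/63
  (Z=1, X=3, Y=2) weight 2/63
  (Z=1, X=4, Y=2) weight 1/36
  (Z=2, X=2, Y=1) weight 1/42
  (Z=2, X=3, Y=1) weight 1/42
  … 1 more
Group by Z:
  weight(Z=0) = 19/252
  weight(Z=1) = 23/252
  weight(Z=2) = 19/252
Total weight = 19/252 + 23/252 + 19/252 = 61/252
P(Z=0 | obs) = 19/252 / 61/252 = 19/61
P(Z=1 | obs) = 23/252 / 61/252 = 23/61
P(Z=2 | obs) = 19/252 / 61/252 = 19/61

P(Z = 0 | obs) = 19/61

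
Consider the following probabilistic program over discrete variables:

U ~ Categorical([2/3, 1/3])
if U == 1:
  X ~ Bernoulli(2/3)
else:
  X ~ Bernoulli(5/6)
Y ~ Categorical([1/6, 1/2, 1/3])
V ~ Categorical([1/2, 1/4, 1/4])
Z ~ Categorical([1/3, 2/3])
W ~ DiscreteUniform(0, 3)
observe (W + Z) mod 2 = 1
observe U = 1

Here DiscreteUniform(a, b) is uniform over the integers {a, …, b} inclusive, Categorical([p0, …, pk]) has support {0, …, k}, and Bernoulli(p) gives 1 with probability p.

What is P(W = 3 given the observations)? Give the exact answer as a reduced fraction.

P(W = 3 | obs) = 1/6

Enumerate traces; 72 have nonzero weight after conditioning:
  (U=1, X=0, Y=0, V=0, Z=0, W=1) weight 1/1296
  (U=1, X=0, Y=0, V=0, Z=0, W=3) weight 1/1296
  (U=1, X=0, Y=0, V=0, Z=1, W=0) weight 1/648
  (U=1, X=0, Y=0, V=0, Z=1, W=2) weight 1/648
  (U=1, X=0, Y=0, V=1, Z=0, W=1) weight 1/2592
  (U=1, X=0, Y=0, V=1, Z=0, W=3) weight 1/2592
  (U=1, X=0, Y=0, V=1, Z=1, W=0) weight 1/1296
  (U=1, X=0, Y=0, V=1, Z=1, W=2) weight 1/1296
  … 64 more
Group by W:
  weight(W=0) = 1/18
  weight(W=1) = 1/36
  weight(W=2) = 1/18
  weight(W=3) = 1/36
Total weight = 1/18 + 1/36 + 1/18 + 1/36 = 1/6
P(W=0 | obs) = 1/18 / 1/6 = 1/3
P(W=1 | obs) = 1/36 / 1/6 = 1/6
P(W=2 | obs) = 1/18 / 1/6 = 1/3
P(W=3 | obs) = 1/36 / 1/6 = 1/6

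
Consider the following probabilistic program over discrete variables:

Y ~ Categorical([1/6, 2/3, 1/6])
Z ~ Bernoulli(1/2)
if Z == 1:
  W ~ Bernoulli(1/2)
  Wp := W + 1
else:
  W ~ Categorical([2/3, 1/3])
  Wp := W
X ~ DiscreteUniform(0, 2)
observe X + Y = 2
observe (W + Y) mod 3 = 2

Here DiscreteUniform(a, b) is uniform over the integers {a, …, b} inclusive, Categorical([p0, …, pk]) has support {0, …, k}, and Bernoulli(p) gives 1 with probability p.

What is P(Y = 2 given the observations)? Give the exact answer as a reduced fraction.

P(Y = 2 | obs) = 7/27

Enumerate traces; 4 have nonzero weight after conditioning:
  (Y=1, Z=0, W=1, X=1) weight 1/27
  (Y=1, Z=1, W=1, X=1) weight 1/18
  (Y=2, Z=0, W=0, X=0) weight 1/54
  (Y=2, Z=1, W=0, X=0) weight 1/72
Group by Y:
  weight(Y=1) = 5/54
  weight(Y=2) = 7/216
Total weight = 5/54 + 7/216 = 1/8
P(Y=1 | obs) = 5/54 / 1/8 = 20/27
P(Y=2 | obs) = 7/216 / 1/8 = 7/27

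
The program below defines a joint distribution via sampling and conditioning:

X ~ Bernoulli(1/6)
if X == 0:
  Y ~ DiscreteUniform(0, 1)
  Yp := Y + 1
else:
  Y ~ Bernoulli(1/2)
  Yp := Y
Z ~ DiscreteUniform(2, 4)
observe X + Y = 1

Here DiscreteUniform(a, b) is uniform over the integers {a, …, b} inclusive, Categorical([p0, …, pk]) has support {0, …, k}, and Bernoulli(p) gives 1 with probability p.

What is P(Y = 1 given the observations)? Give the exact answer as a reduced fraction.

P(Y = 1 | obs) = 5/6

Enumerate traces; 6 have nonzero weight after conditioning:
  (X=0, Y=1, Z=2) weight 5/36
  (X=0, Y=1, Z=3) weight 5/36
  (X=0, Y=1, Z=4) weight 5/36
  (X=1, Y=0, Z=2) weight 1/36
  (X=1, Y=0, Z=3) weight 1/36
  (X=1, Y=0, Z=4) weight 1/36
Group by Y:
  weight(Y=0) = 1/12
  weight(Y=1) = 5/12
Total weight = 1/12 + 5/12 = 1/2
P(Y=0 | obs) = 1/12 / 1/2 = 1/6
P(Y=1 | obs) = 5/12 / 1/2 = 5/6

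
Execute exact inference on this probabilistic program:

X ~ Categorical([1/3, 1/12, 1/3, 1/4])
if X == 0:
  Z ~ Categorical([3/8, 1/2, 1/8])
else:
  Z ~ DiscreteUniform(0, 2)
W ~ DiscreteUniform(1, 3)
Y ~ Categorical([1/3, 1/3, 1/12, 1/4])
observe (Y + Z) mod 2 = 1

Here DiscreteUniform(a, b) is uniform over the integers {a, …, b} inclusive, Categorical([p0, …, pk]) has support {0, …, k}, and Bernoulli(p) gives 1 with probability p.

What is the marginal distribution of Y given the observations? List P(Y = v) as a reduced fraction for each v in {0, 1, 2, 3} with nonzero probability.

Enumerate traces; 72 have nonzero weight after conditioning:
  (X=0, Z=0, W=1, Y=1) weight 1/72
  (X=0, Z=0, W=1, Y=3) weight 1/96
  (X=0, Z=0, W=2, Y=1) weight 1/72
  (X=0, Z=0, W=2, Y=3) weight 1/96
  (X=0, Z=0, W=3, Y=1) weight 1/72
  (X=0, Z=0, W=3, Y=3) weight 1/96
  (X=0, Z=1, W=1, Y=0) weight 1/54
  (X=0, Z=1, W=1, Y=2) weight 1/216
  … 64 more
Group by Y:
  weight(Y=0) = 7/54
  weight(Y=1) = 11/54
  weight(Y=2) = 7/216
  weight(Y=3) = 11/72
Total weight = 7/54 + 11/54 + 7/216 + 11/72 = 14/27
P(Y=0 | obs) = 7/54 / 14/27 = 1/4
P(Y=1 | obs) = 11/54 / 14/27 = 11/28
P(Y=2 | obs) = 7/216 / 14/27 = 1/16
P(Y=3 | obs) = 11/72 / 14/27 = 33/112

P(Y=0) = 1/4, P(Y=1) = 11/28, P(Y=2) = 1/16, P(Y=3) = 33/112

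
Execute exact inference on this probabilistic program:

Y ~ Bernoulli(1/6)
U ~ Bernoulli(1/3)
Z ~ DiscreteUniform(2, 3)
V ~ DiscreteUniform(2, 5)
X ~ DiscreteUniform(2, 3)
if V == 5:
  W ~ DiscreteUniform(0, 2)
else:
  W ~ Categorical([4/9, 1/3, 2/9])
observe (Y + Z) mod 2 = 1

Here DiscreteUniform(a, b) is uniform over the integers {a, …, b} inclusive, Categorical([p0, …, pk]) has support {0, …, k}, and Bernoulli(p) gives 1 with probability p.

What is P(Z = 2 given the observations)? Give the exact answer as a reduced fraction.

Enumerate traces; 96 have nonzero weight after conditioning:
  (Y=0, U=0, Z=3, V=2, X=2, W=0) weight 5/324
  (Y=0, U=0, Z=3, V=2, X=2, W=1) weight 5/432
  (Y=0, U=0, Z=3, V=2, X=2, W=2) weight 5/648
  (Y=0, U=0, Z=3, V=2, X=3, W=0) weight 5/324
  (Y=0, U=0, Z=3, V=2, X=3, W=1) weight 5/432
  (Y=0, U=0, Z=3, V=2, X=3, W=2) weight 5/648
  (Y=0, U=0, Z=3, V=3, X=2, W=0) weight 5/324
  (Y=0, U=0, Z=3, V=3, X=2, W=1) weight 5/432
  (Y=1, U=0, Z=2, V=2, X=2, W=0) weight 1/324
  … 87 more
Group by Z:
  weight(Z=2) = 1/12
  weight(Z=3) = 5/12
Total weight = 1/12 + 5/12 = 1/2
P(Z=2 | obs) = 1/12 / 1/2 = 1/6
P(Z=3 | obs) = 5/12 / 1/2 = 5/6

P(Z = 2 | obs) = 1/6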